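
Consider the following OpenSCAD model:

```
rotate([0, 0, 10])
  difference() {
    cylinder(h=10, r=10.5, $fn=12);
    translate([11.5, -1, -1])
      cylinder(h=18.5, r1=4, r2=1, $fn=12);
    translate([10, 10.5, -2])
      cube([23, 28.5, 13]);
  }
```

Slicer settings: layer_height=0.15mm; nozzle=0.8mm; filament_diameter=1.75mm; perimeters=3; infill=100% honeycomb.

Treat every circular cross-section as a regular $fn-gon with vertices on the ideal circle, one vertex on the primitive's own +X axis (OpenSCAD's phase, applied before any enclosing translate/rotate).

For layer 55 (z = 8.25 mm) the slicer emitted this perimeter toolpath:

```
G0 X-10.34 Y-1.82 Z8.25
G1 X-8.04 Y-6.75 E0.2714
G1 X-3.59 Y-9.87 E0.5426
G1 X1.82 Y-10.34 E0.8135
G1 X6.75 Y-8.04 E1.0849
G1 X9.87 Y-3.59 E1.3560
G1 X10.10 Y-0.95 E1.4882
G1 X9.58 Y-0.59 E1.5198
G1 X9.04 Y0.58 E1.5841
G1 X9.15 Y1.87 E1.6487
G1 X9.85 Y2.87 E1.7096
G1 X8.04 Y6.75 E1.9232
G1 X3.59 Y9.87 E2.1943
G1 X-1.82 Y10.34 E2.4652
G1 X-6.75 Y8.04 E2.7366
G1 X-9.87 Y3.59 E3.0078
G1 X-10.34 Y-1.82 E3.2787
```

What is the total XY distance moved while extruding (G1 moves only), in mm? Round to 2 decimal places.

Sum the Euclidean lengths of each G1 segment: total = 65.72 mm.

65.72 mm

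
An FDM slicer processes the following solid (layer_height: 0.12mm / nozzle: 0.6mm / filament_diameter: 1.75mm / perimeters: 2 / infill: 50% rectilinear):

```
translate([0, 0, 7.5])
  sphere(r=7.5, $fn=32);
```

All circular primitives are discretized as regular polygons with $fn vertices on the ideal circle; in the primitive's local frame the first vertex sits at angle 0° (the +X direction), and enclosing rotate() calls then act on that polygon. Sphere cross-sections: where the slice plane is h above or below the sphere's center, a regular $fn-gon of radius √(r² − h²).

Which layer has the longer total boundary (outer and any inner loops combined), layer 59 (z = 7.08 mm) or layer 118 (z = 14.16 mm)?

Layer 59 (z = 7.08): the r=7.5 sphere contributes a regular 32-gon of circumradius √(7.5²−0.42²) = 7.488 (perimeter = 2·32·7.488·sin(180°/32) = 46.97 mm). So its perimeter = 46.97 mm. Layer 118 (z = 14.16): the sphere: section is a regular 32-gon, circumradius = √(r²−h²) = √(7.5²−6.66²) = 3.449 (perimeter = 2·32·3.449·sin(180°/32) = 21.63 mm). So its perimeter = 21.63 mm. Layer 59 is larger (46.97 vs 21.63 mm).

layer 59 (z = 7.08 mm)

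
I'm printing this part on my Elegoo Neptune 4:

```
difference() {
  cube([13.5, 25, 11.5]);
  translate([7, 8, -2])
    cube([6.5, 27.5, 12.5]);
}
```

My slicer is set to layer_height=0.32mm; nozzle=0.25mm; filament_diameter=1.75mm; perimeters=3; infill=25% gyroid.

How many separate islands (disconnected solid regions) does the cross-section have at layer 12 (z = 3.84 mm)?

1

At z = 3.84 mm: the cube (footprint 13.5×25) is included at this height; the 6.5×27.5 cube at (7, 8) contributes its full rectangle; Subtracting the remaining from the first: starting from the 13.5×25 cube, the 6.5×27.5 cube at (7, 8) partially overlaps it — only the 110.50 mm² overlap (of its 178.75 mm²) is removed, clipping the outline — 1 connected region. Overall, the cross-section is a single solid region. Island count = 1.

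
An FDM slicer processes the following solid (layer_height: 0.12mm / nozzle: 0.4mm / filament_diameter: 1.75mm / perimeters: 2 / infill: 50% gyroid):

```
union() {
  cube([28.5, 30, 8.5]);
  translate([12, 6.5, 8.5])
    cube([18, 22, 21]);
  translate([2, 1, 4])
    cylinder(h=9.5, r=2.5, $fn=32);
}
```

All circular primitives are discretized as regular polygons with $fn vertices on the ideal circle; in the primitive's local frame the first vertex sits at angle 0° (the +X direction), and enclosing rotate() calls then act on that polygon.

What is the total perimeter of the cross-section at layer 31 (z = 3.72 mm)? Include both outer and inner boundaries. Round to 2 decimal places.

At z = 3.72 mm: the cube is present — its section is the full 28.5×30 rectangle (perimeter 117.00 mm); the cube at (12, 6.5) is absent (z outside [8.5, 29.5]); the cylinder at (2, 1) is not intersected at this z (z outside [4, 13.5]); Merging all regions: only the 28.5×30 cube is present, so the union is just that shape — boundary = 117.00 mm. Overall, the cross-section is a single solid region. Total boundary length (outer) = 117.00 mm.

117.00 mm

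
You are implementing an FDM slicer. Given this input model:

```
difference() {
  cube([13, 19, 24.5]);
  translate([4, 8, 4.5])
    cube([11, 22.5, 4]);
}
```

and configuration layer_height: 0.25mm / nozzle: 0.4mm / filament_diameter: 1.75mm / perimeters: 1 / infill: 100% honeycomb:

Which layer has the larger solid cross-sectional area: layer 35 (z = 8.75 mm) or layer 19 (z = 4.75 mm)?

layer 35 (z = 8.75 mm)

Layer 35 (z = 8.75): the cube (footprint 13×19) is included at this height (area 247.00 mm²); the cube at (4, 8) does not reach this height (z outside [4.5, 8.5]); Taking the first minus the rest: none of the subtracted shapes is present at this height, so the 13×19 cube is unchanged — area = 247.00 mm². So its area = 247.00 mm². Layer 19 (z = 4.75): the 13×19 cube contributes its full rectangle (area 247.00 mm²); the 11×22.5 cube at (4, 8) contributes its full rectangle (area 247.50 mm²); After the difference (first − rest): starting from the 13×19 cube (247.00 mm²), the 11×22.5 cube at (4, 8) partially overlaps it — only the 99.00 mm² overlap (of its 247.50 mm²) is removed, clipping the outline — area = 148.00 mm². So its area = 148.00 mm². Layer 35 is larger (247.00 vs 148.00 mm²).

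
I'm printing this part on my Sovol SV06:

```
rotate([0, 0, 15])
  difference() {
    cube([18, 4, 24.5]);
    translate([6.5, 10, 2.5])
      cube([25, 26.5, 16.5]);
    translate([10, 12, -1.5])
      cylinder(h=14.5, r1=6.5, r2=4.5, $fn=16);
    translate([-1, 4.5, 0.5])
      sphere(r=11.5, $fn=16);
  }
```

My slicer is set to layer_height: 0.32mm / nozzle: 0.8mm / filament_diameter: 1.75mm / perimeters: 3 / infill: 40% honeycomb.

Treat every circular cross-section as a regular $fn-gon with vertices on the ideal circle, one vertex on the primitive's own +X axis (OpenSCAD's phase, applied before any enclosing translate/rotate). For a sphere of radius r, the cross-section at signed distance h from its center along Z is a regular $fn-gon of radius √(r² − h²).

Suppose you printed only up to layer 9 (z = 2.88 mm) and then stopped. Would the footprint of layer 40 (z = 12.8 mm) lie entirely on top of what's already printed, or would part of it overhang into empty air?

part overhangs

Compare the two slices. At z = 2.88: the cube (footprint 18×4) is included at this height (area 72.00 mm²); the cube at (6.5, 10) is present — its section is the full 25×26.5 rectangle (area 662.50 mm²); the cone at (10, 12) (r1=6.5→r2=4.5) has section circumradius 5.896 here — a regular 16-gon (area = (16/2)·5.896²·sin(360°/16) = 106.42 mm²); the sphere at (-1, 4.5): section is a regular 16-gon, circumradius = √(r²−h²) = √(11.5²−2.38²) = 11.251 (area = (16/2)·11.251²·sin(360°/16) = 387.54 mm²); After the difference (first − rest): starting from the 18×4 cube (72.00 mm²), the 25×26.5 cube at (6.5, 10) misses the remaining region (no effect); the cone at (10, 12) misses the remaining region (no effect); the r=11.5 sphere at (-1, 4.5) partially overlaps it — only the 39.01 mm² overlap (of its 387.54 mm²) is removed, clipping the outline — area = 32.99 mm²; (rotated 15° about Z; rotation is an isometry so areas/perimeters/island counts are preserved). At z = 12.8: the cube is present — its section is the full 18×4 rectangle (area 72.00 mm²); the cube at (6.5, 10) (footprint 25×26.5) is included at this height (area 662.50 mm²); the cone at (10, 12) (r1=6.5→r2=4.5) has section circumradius 4.528 here — a regular 16-gon (area = (16/2)·4.528²·sin(360°/16) = 62.76 mm²); the sphere at (-1, 4.5) does not reach this height (|z−center|=12.300 > r=11.5); After the difference (first − rest): starting from the 18×4 cube (72.00 mm²), the 25×26.5 cube at (6.5, 10) misses the remaining region (no effect); the cone at (10, 12) misses the remaining region (no effect) — area = 72.00 mm²; (whole slice rotated 15° about Z — lengths, areas and connectivity unchanged). Checking containment: at z = 12.8 the cross-section extends beyond the z = 2.88 cross-section by about 39.01 mm².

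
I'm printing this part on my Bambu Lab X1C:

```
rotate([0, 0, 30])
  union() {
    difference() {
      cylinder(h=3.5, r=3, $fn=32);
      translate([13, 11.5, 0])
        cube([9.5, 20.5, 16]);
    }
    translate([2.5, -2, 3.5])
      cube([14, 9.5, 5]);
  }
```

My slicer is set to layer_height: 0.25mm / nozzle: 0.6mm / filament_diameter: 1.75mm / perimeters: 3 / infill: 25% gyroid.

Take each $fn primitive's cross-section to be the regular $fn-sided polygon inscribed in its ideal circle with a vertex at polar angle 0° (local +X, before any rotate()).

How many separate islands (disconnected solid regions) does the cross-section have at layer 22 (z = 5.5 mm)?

1

At z = 5.5 mm: the cylinder is not intersected at this z (z outside [0, 3.5]); the cube at (13, 11.5) (footprint 9.5×20.5) is included at this height; Subtracting the remaining from the first: the first operand is absent here, so nothing remains; the 14×9.5 cube at (2.5, -2) contributes its full rectangle; Combining (union): only the 14×9.5 cube at (2.5, -2) is present, so the union is just that shape — 1 connected region; (rotated 30° about Z; rotation is an isometry so areas/perimeters/island counts are preserved). Overall, the cross-section is a single solid region. Island count = 1.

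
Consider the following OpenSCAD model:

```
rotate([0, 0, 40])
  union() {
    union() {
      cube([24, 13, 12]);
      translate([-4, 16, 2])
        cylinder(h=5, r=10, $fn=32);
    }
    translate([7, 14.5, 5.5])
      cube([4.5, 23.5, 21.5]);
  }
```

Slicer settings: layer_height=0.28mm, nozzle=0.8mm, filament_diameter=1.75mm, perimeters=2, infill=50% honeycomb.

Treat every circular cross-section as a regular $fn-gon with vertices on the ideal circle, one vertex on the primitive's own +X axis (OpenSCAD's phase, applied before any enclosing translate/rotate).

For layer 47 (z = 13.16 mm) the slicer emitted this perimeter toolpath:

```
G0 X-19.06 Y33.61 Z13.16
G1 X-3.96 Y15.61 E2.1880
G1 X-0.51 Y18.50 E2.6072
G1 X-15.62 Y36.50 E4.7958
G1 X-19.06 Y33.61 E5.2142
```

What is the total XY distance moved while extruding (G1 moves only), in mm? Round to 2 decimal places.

55.99 mm

Sum the Euclidean lengths of each G1 segment: total = 55.99 mm.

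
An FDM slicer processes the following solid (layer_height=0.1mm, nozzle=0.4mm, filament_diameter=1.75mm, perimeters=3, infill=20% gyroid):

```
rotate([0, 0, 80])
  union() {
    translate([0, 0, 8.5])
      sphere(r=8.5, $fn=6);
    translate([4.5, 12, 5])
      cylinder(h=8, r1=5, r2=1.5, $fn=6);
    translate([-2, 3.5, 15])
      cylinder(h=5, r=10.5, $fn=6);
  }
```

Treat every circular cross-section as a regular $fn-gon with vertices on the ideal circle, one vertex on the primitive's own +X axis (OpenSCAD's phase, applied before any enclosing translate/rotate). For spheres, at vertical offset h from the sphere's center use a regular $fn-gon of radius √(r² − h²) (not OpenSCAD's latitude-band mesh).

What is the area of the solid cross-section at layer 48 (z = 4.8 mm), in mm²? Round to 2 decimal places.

152.14 mm²

At z = 4.8 mm: the r=8.5 sphere slices to a regular 6-gon of circumradius 7.652 (√(r²−h²) with h=3.7 from center) (area = (6/2)·7.652²·sin(360°/6) = 152.14 mm²); the cone at (4.5, 12) does not reach this height (z outside [5, 13]); the cylinder at (-2, 3.5) is absent (z outside [15, 20]); Combining (union): only the r=8.5 sphere is present, so the union is just that shape — area = 152.14 mm²; (whole slice rotated 80° about Z — lengths, areas and connectivity unchanged). Overall, the cross-section is a single solid region. Net area = 152.14 mm².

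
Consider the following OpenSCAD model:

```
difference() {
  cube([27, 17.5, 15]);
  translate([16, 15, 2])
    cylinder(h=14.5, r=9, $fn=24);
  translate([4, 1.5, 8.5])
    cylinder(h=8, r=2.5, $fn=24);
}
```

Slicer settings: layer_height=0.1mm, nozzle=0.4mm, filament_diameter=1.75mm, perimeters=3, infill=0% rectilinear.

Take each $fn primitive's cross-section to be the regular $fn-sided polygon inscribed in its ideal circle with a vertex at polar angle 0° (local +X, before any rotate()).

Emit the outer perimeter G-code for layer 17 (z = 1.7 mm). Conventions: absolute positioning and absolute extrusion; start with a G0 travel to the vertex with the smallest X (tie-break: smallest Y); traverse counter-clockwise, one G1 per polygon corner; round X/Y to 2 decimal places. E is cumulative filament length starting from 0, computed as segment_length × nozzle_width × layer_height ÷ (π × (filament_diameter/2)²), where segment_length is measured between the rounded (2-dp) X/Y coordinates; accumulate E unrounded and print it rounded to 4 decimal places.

At z = 1.7 mm: the cube is present — its section is the full 27×17.5 rectangle; the cylinder at (16, 15) is absent (z outside [2, 16.5]); the cylinder at (4, 1.5) does not reach this height (z outside [8.5, 16.5]); Taking the first minus the rest: none of the subtracted shapes is present at this height, so the 27×17.5 cube is unchanged — 1 connected region. The outline is a single polygon with 4 vertices. Extrusion per mm of travel: 0.4 × 0.1 / (π × 0.875²) = 0.016630. Accumulating E over each segment gives final E = 1.4801.

G0 X0.00 Y0.00 Z1.70
G1 X27.00 Y0.00 E0.4490
G1 X27.00 Y17.50 E0.7400
G1 X0.00 Y17.50 E1.1890
G1 X0.00 Y0.00 E1.4801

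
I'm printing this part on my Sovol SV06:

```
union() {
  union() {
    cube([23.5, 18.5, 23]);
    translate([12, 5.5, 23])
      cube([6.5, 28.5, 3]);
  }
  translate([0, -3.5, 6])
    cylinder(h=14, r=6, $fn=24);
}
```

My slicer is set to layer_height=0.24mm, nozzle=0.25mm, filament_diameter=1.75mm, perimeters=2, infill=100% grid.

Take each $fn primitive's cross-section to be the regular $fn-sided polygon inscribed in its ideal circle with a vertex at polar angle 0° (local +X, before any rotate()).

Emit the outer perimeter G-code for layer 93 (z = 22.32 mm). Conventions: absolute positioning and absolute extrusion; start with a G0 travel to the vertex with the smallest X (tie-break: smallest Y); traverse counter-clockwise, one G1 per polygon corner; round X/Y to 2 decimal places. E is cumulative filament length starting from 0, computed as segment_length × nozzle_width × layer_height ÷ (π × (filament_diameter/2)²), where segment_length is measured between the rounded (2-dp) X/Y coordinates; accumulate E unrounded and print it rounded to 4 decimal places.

G0 X0.00 Y0.00 Z22.32
G1 X23.50 Y0.00 E0.5862
G1 X23.50 Y18.50 E1.0477
G1 X0.00 Y18.50 E1.6339
G1 X0.00 Y0.00 E2.0954

At z = 22.32 mm: the cube (footprint 23.5×18.5) is included at this height; the cube at (12, 5.5) is absent (z outside [23, 26]); Combining (union): only the 23.5×18.5 cube is present, so the union is just that shape — 1 connected region; the cylinder at (0, -3.5) is not intersected at this z (z outside [6, 20]); Combining (union): only that combined region is present, so the union is just that shape — 1 connected region. The outline is a single polygon with 4 vertices. Extrusion per mm of travel: 0.25 × 0.24 / (π × 0.875²) = 0.024945. Accumulating E over each segment gives final E = 2.0954.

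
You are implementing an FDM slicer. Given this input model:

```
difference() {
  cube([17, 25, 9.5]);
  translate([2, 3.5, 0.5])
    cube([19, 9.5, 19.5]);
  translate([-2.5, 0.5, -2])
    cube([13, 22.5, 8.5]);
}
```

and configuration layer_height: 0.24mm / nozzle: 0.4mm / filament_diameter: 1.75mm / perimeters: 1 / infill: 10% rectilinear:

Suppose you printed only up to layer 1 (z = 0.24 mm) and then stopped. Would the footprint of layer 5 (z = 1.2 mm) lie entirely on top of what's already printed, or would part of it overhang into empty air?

Compare the two slices. At z = 0.24: the cube is present — its section is the full 17×25 rectangle (area 425.00 mm²); the cube at (2, 3.5) is absent (z outside [0.5, 20]); the 13×22.5 cube at (-2.5, 0.5) contributes its full rectangle (area 292.50 mm²); After the difference (first − rest): starting from the 17×25 cube (425.00 mm²), the 13×22.5 cube at (-2.5, 0.5) partially overlaps it — only the 236.25 mm² overlap (of its 292.50 mm²) is removed, clipping the outline — area = 188.75 mm². At z = 1.2: the 17×25 cube contributes its full rectangle (area 425.00 mm²); the 19×9.5 cube at (2, 3.5) contributes its full rectangle (area 180.50 mm²); the 13×22.5 cube at (-2.5, 0.5) contributes its full rectangle (area 292.50 mm²); Subtracting the remaining from the first: starting from the 17×25 cube (425.00 mm²), the 19×9.5 cube at (2, 3.5) partially overlaps it — only the 142.50 mm² overlap (of its 180.50 mm²) is removed, clipping the outline; the 13×22.5 cube at (-2.5, 0.5) partially overlaps it — only the 155.50 mm² overlap (of its 292.50 mm²) is removed, clipping the outline — area = 127.00 mm². Checking containment: the cross-section at z = 1.2 is a subset of the cross-section at z = 0.24.

entirely on top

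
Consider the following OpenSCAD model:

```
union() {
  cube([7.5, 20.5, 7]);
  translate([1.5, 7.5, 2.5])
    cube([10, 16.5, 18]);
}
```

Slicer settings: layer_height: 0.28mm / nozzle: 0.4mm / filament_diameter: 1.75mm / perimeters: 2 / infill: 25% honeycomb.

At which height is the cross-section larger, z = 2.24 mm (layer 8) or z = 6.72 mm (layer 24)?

layer 24 (z = 6.72 mm)

Layer 8 (z = 2.24): the cube is present — its section is the full 7.5×20.5 rectangle (area 153.75 mm²); the cube at (1.5, 7.5) does not reach this height (z outside [2.5, 20.5]); Taking the union: only the 7.5×20.5 cube is present, so the union is just that shape — area = 153.75 mm². So its area = 153.75 mm². Layer 24 (z = 6.72): the 7.5×20.5 cube contributes its full rectangle (area 153.75 mm²); the cube at (1.5, 7.5) is present — its section is the full 10×16.5 rectangle (area 165.00 mm²); Combining (union): the regions partially overlap — summed areas 318.75 mm² minus the doubly-counted overlap 78.00 mm² gives 240.75 mm² — area = 240.75 mm². So its area = 240.75 mm². Layer 24 is larger (240.75 vs 153.75 mm²).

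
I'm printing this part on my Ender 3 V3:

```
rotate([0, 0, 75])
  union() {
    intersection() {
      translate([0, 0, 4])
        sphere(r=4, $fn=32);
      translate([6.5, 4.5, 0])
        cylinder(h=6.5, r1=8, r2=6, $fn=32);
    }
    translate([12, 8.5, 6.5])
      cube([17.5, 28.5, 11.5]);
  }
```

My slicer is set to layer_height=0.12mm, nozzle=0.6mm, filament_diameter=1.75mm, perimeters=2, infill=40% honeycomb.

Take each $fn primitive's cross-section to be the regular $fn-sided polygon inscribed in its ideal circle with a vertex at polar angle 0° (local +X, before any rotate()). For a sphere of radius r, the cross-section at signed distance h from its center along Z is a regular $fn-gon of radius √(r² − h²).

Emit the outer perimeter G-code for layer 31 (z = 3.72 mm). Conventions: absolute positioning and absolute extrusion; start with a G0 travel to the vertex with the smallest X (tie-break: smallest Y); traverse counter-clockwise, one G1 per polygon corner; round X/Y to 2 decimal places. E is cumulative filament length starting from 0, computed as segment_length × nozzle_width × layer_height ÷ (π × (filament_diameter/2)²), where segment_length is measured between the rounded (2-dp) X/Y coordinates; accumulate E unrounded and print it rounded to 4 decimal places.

At z = 3.72 mm: the r=4 sphere slices to a regular 32-gon of circumradius 3.990 (√(r²−h²) with h=0.28 from center); the cone at (6.5, 4.5): at t=0.572 of its height the radius interpolates to r₁+(r₂−r₁)t = 6.855, giving a regular 32-gon of that circumradius; Taking the intersection: the cone at (6.5, 4.5) partially overlaps the r=4 sphere; clipping to the common part keeps 13.95 mm² — 1 connected region; the cube at (12, 8.5) does not reach this height (z outside [6.5, 18]); Combining (union): only that combined region is present, so the union is just that shape — 1 connected region; (rotated 75° about Z; rotation is an isometry so areas/perimeters/island counts are preserved). The outline is a single polygon with 18 vertices. Extrusion per mm of travel: 0.6 × 0.12 / (π × 0.875²) = 0.029934. Accumulating E over each segment gives final E = 0.4644.

G0 X-3.90 Y0.73 Z3.72
G1 X-3.11 Y0.60 E0.0240
G1 X-1.77 Y0.65 E0.0641
G1 X-0.46 Y0.95 E0.1043
G1 X0.76 Y1.51 E0.1445
G1 X1.86 Y2.29 E0.1849
G1 X2.56 Y3.04 E0.2156
G1 X2.43 Y3.17 E0.2211
G1 X1.76 Y3.58 E0.2446
G1 X1.03 Y3.85 E0.2679
G1 X0.26 Y3.98 E0.2913
G1 X-0.52 Y3.96 E0.3146
G1 X-1.28 Y3.78 E0.3380
G1 X-2.00 Y3.46 E0.3616
G1 X-2.63 Y3.00 E0.3850
G1 X-3.17 Y2.43 E0.4085
G1 X-3.58 Y1.76 E0.4320
G1 X-3.85 Y1.03 E0.4553
G1 X-3.90 Y0.73 E0.4644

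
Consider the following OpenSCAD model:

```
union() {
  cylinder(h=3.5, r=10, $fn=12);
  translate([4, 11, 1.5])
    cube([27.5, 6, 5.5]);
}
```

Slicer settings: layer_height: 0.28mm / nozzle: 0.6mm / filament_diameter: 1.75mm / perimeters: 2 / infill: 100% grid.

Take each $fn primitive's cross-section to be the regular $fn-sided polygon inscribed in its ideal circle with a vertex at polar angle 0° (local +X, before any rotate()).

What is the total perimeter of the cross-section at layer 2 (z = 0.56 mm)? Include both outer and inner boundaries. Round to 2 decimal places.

At z = 0.56 mm: the r=10 cylinder gives a regular 12-gon of circumradius 10 (constant along its height) (perimeter = 2·12·10.000·sin(180°/12) = 62.12 mm); the cube at (4, 11) is absent (z outside [1.5, 7]); Taking the union: only the r=10 cylinder is present, so the union is just that shape — boundary = 62.12 mm. Overall, the cross-section is a single solid region. Total boundary length (outer) = 62.12 mm.

62.12 mm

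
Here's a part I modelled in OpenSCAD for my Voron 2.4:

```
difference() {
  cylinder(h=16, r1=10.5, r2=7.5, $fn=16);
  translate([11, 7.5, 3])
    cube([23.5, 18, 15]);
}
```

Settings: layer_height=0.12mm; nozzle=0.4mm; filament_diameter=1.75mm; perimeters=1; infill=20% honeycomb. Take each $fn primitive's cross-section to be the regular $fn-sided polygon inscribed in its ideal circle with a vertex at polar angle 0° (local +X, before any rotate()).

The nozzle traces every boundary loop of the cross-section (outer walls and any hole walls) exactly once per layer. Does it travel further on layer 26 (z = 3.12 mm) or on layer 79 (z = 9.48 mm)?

Layer 26 (z = 3.12): the cone (r1=10.5→r2=7.5) has section circumradius 9.915 here — a regular 16-gon (perimeter = 2·16·9.915·sin(180°/16) = 61.90 mm); the cube at (11, 7.5) is present — its section is the full 23.5×18 rectangle (perimeter 83.00 mm); Taking the first minus the rest: starting from the cone, the 23.5×18 cube at (11, 7.5) misses the remaining region (no effect) — boundary = 61.90 mm. So its perimeter = 61.90 mm. Layer 79 (z = 9.48): the cone (r1=10.5→r2=7.5) has section circumradius 8.723 here — a regular 16-gon (perimeter = 2·16·8.723·sin(180°/16) = 54.45 mm); the cube at (11, 7.5) (footprint 23.5×18) is included at this height (perimeter 83.00 mm); After the difference (first − rest): starting from the cone, the 23.5×18 cube at (11, 7.5) misses the remaining region (no effect) — boundary = 54.45 mm. So its perimeter = 54.45 mm. Layer 26 is larger (61.90 vs 54.45 mm).

layer 26 (z = 3.12 mm)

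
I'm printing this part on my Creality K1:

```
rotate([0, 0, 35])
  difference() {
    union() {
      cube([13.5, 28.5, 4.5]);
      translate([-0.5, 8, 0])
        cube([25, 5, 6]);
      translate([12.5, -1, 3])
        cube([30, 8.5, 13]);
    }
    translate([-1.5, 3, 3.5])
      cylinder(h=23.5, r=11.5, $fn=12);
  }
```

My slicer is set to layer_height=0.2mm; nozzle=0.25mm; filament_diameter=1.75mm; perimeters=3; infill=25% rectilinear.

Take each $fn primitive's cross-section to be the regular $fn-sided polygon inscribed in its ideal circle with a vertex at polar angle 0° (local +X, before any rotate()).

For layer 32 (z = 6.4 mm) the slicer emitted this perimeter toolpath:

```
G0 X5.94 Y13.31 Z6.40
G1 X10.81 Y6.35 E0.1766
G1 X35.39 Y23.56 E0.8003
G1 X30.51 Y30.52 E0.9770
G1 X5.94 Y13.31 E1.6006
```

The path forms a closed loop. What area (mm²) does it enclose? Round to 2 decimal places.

254.94 mm²

Apply the shoelace formula to the sequence of (X, Y) vertices; enclosed area = 254.94 mm².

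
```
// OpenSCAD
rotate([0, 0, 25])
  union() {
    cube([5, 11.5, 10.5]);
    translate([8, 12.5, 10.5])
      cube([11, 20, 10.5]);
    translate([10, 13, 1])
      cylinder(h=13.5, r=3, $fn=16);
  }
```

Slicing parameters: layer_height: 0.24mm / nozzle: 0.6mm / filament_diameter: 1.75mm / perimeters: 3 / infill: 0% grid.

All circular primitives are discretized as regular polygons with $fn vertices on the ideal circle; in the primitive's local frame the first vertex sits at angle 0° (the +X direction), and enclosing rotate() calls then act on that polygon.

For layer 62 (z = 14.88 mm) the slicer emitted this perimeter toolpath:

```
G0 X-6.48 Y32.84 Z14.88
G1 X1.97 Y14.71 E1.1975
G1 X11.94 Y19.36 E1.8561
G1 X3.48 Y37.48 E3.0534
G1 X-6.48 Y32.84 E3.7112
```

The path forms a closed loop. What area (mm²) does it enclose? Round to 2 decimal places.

Apply the shoelace formula to the sequence of (X, Y) vertices; enclosed area = 219.89 mm².

219.89 mm²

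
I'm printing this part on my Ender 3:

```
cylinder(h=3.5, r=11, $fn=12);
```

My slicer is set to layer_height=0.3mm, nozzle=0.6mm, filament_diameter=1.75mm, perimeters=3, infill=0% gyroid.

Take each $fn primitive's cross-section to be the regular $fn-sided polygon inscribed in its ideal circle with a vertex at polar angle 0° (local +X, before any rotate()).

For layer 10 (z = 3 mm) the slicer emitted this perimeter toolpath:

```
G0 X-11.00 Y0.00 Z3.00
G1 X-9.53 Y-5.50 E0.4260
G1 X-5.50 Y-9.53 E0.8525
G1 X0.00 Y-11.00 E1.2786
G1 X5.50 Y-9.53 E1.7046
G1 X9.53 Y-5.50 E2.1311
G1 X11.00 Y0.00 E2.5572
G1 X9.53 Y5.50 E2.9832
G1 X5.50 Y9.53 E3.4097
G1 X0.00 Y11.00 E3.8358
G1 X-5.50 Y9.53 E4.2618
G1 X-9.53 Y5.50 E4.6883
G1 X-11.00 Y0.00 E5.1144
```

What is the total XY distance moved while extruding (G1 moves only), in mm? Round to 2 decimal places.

68.34 mm

Sum the Euclidean lengths of each G1 segment: total = 68.34 mm.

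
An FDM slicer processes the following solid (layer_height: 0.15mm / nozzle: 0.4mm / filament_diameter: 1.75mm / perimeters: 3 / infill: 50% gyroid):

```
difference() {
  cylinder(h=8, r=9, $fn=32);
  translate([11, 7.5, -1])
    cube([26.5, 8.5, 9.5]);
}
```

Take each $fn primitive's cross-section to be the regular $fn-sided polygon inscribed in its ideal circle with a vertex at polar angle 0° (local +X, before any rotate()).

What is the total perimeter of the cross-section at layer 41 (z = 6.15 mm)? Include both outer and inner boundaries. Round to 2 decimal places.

56.46 mm

At z = 6.15 mm: the cylinder: section is a regular 32-gon, circumradius r=9 (perimeter = 2·32·9.000·sin(180°/32) = 56.46 mm); the cube at (11, 7.5) is present — its section is the full 26.5×8.5 rectangle (perimeter 70.00 mm); Taking the first minus the rest: starting from the r=9 cylinder, the 26.5×8.5 cube at (11, 7.5) misses the remaining region (no effect) — boundary = 56.46 mm. Overall, the cross-section is a single solid region. Total boundary length (outer) = 56.46 mm.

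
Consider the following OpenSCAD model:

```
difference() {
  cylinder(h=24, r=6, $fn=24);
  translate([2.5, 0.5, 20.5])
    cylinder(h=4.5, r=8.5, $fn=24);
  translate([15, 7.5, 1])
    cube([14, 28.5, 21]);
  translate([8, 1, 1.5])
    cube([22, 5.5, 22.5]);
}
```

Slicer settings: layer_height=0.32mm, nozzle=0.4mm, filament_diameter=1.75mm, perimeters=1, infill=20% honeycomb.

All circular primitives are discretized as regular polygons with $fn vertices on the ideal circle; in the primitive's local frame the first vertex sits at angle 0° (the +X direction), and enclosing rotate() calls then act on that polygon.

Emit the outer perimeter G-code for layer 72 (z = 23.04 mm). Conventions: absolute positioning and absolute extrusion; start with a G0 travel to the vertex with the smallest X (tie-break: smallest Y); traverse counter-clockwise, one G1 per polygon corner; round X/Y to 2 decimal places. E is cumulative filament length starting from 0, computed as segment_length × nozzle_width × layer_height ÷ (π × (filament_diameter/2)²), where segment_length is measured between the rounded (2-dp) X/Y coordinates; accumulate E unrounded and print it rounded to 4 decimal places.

G0 X-6.00 Y0.00 Z23.04
G1 X-5.80 Y-1.55 E0.0832
G1 X-5.20 Y-3.00 E0.1667
G1 X-5.14 Y-3.07 E0.1716
G1 X-5.71 Y-1.70 E0.2505
G1 X-5.97 Y0.25 E0.3552
G1 X-6.00 Y0.00 E0.3686

At z = 23.04 mm: the r=6 cylinder gives a regular 24-gon of circumradius 6 (constant along its height); the cylinder at (2.5, 0.5): section is a regular 24-gon, circumradius r=8.5; the cube at (15, 7.5) is not intersected at this z (z outside [1, 22]); the 22×5.5 cube at (8, 1) contributes its full rectangle; Subtracting the remaining from the first: starting from the r=6 cylinder, the r=8.5 cylinder at (2.5, 0.5) partially overlaps it — only the 111.66 mm² overlap (of its 224.40 mm²) is removed, clipping the outline; the 22×5.5 cube at (8, 1) misses the remaining region (no effect) — 1 connected region. The outline is a single polygon with 6 vertices. Extrusion per mm of travel: 0.4 × 0.32 / (π × 0.875²) = 0.053216. Accumulating E over each segment gives final E = 0.3686.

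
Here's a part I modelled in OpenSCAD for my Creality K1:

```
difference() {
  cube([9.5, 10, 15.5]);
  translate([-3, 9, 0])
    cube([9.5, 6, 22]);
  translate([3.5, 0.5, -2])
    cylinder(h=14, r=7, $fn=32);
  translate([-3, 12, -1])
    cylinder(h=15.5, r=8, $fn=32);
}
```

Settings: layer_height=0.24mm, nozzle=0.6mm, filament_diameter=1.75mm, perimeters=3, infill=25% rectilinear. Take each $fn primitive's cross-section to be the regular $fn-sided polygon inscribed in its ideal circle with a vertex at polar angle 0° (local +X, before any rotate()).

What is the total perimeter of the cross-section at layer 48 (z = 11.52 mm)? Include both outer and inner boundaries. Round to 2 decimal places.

20.90 mm

At z = 11.52 mm: the cube is present — its section is the full 9.5×10 rectangle (perimeter 39.00 mm); the 9.5×6 cube at (-3, 9) contributes its full rectangle (perimeter 31.00 mm); the r=7 cylinder at (3.5, 0.5) gives a regular 32-gon of circumradius 7 (constant along its height) (perimeter = 2·32·7.000·sin(180°/32) = 43.91 mm); the r=8 cylinder at (-3, 12) contributes a regular 32-gon of circumradius 8 (perimeter = 2·32·8.000·sin(180°/32) = 50.18 mm); After the difference (first − rest): starting from the 9.5×10 cube, the 9.5×6 cube at (-3, 9) partially overlaps it — only the 6.50 mm² overlap (of its 57.00 mm²) is removed, clipping the outline; the r=7 cylinder at (3.5, 0.5) partially overlaps it — only the 63.99 mm² overlap (of its 152.95 mm²) is removed, clipping the outline; the r=8 cylinder at (-3, 12) partially overlaps it — only the 7.18 mm² overlap (of its 199.77 mm²) is removed, clipping the outline — boundary = 20.90 mm. Overall, the cross-section is a single solid region. Total boundary length (outer) = 20.90 mm.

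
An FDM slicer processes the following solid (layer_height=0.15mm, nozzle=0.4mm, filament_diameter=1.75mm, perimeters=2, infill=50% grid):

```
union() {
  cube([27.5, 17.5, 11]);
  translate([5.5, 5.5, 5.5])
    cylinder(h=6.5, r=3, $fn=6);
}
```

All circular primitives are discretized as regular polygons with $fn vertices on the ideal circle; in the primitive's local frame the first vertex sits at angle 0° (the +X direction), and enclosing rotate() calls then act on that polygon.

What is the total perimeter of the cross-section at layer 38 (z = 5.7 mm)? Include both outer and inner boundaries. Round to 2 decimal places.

At z = 5.7 mm: the 27.5×17.5 cube contributes its full rectangle (perimeter 90.00 mm); the cylinder at (5.5, 5.5): section is a regular 6-gon, circumradius r=3 (perimeter = 2·6·3.000·sin(180°/6) = 18.00 mm); Combining (union): the r=3 cylinder at (5.5, 5.5) lies entirely inside the 27.5×17.5 cube, so the union is just the 27.5×17.5 cube — boundary = 90.00 mm. Overall, the cross-section is a single solid region. Total boundary length (outer) = 90.00 mm.

90.00 mm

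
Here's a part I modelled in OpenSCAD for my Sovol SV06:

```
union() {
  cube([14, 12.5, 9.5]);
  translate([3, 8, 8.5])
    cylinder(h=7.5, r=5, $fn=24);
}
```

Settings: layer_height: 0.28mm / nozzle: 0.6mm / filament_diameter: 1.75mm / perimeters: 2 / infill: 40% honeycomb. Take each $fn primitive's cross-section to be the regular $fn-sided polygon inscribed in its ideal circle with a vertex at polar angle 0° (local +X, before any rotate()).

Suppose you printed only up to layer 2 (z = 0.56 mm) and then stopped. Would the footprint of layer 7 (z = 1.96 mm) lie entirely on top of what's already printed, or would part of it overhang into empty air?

Compare the two slices. At z = 0.56: the 14×12.5 cube contributes its full rectangle (area 175.00 mm²); the cylinder at (3, 8) does not reach this height (z outside [8.5, 16]); Merging all regions: only the 14×12.5 cube is present, so the union is just that shape — area = 175.00 mm². At z = 1.96: the 14×12.5 cube contributes its full rectangle (area 175.00 mm²); the cylinder at (3, 8) does not reach this height (z outside [8.5, 16]); Merging all regions: only the 14×12.5 cube is present, so the union is just that shape — area = 175.00 mm². Checking containment: the cross-section at z = 1.96 is a subset of the cross-section at z = 0.56.

entirely on top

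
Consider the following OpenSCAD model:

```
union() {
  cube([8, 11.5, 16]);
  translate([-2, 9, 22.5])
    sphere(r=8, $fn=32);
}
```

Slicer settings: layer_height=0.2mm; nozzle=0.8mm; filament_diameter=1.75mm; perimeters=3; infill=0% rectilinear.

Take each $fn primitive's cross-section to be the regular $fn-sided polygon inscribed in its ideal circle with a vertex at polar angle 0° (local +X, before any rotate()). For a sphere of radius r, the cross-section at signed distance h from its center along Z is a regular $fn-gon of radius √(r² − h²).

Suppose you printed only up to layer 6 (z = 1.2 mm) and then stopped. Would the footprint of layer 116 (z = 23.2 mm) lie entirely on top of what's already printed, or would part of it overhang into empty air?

part overhangs

Compare the two slices. At z = 1.2: the 8×11.5 cube contributes its full rectangle (area 92.00 mm²); the sphere at (-2, 9) is not intersected at this z (|z−center|=21.300 > r=8); Combining (union): only the 8×11.5 cube is present, so the union is just that shape — area = 92.00 mm². At z = 23.2: the cube is not intersected at this z (z outside [0, 16]); the r=8 sphere at (-2, 9) contributes a regular 32-gon of circumradius √(8²−0.7²) = 7.969 (area = (32/2)·7.969²·sin(360°/32) = 198.24 mm²); Merging all regions: only the r=8 sphere at (-2, 9) is present, so the union is just that shape — area = 198.24 mm². Checking containment: at z = 23.2 the cross-section extends beyond the z = 1.2 cross-section by about 149.88 mm².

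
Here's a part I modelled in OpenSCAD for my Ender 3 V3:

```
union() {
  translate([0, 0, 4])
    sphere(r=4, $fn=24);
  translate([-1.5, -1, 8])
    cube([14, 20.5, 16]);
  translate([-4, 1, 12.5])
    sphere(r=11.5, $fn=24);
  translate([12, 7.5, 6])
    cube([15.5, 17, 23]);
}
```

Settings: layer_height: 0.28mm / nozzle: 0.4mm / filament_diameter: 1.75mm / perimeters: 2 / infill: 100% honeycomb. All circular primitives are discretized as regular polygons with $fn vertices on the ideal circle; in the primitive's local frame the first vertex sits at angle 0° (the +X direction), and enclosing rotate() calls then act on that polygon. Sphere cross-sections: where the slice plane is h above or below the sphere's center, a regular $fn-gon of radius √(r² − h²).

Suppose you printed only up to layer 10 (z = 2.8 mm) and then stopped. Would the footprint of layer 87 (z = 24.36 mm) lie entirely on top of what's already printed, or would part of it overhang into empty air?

Compare the two slices. At z = 2.8: the r=4 sphere slices to a regular 24-gon of circumradius 3.816 (√(r²−h²) with h=1.2 from center) (area = (24/2)·3.816²·sin(360°/24) = 45.22 mm²); the cube at (-1.5, -1) is absent (z outside [8, 24]); the r=11.5 sphere at (-4, 1) slices to a regular 24-gon of circumradius 6.177 (√(r²−h²) with h=9.7 from center) (area = (24/2)·6.177²·sin(360°/24) = 118.52 mm²); the cube at (12, 7.5) is not intersected at this z (z outside [6, 29]); Taking the union: the regions partially overlap — summed areas 163.74 mm² minus the doubly-counted overlap 34.73 mm² gives 129.01 mm² — area = 129.01 mm². At z = 24.36: the sphere is absent (|z−center|=20.360 > r=4); the cube at (-1.5, -1) is absent (z outside [8, 24]); the sphere at (-4, 1) is not intersected at this z (|z−center|=11.860 > r=11.5); the cube at (12, 7.5) is present — its section is the full 15.5×17 rectangle (area 263.50 mm²); Taking the union: only the 15.5×17 cube at (12, 7.5) is present, so the union is just that shape — area = 263.50 mm². Checking containment: at z = 24.36 the cross-section extends beyond the z = 2.8 cross-section by about 263.50 mm².

part overhangs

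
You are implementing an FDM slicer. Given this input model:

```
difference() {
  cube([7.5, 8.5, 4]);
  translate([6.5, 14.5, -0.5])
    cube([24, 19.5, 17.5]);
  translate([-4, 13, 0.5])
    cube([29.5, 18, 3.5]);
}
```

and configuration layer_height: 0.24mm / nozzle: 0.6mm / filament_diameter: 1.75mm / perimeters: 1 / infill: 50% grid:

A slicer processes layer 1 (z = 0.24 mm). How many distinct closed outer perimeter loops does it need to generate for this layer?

1

At z = 0.24 mm: the cube is present — its section is the full 7.5×8.5 rectangle; the cube at (6.5, 14.5) is present — its section is the full 24×19.5 rectangle; the cube at (-4, 13) is absent (z outside [0.5, 4]); Taking the first minus the rest: starting from the 7.5×8.5 cube, the 24×19.5 cube at (6.5, 14.5) misses the remaining region (no effect) — 1 connected region. The result has 1 disconnected region.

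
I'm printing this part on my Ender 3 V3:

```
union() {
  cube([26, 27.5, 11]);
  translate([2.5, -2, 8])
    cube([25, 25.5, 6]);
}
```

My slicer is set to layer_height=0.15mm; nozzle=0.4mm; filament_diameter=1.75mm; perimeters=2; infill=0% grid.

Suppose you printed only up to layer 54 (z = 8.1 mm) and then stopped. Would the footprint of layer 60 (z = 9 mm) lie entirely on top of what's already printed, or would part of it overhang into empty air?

entirely on top

Compare the two slices. At z = 8.1: the cube (footprint 26×27.5) is included at this height (area 715.00 mm²); the cube at (2.5, -2) (footprint 25×25.5) is included at this height (area 637.50 mm²); Combining (union): the regions partially overlap — summed areas 1352.50 mm² minus the doubly-counted overlap 552.25 mm² gives 800.25 mm² — area = 800.25 mm². At z = 9: the cube is present — its section is the full 26×27.5 rectangle (area 715.00 mm²); the cube at (2.5, -2) is present — its section is the full 25×25.5 rectangle (area 637.50 mm²); Combining (union): the regions partially overlap — summed areas 1352.50 mm² minus the doubly-counted overlap 552.25 mm² gives 800.25 mm² — area = 800.25 mm². Checking containment: the cross-section at z = 9 is a subset of the cross-section at z = 8.1.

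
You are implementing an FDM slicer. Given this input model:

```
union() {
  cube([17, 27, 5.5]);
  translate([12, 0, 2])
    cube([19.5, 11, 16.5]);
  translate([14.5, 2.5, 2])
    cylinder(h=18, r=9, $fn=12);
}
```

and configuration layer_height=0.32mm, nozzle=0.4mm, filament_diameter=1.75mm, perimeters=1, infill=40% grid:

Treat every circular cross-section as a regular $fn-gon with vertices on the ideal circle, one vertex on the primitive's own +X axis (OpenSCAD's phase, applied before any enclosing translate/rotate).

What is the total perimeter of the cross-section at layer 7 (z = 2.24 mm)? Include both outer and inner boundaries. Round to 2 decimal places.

123.12 mm

At z = 2.24 mm: the cube (footprint 17×27) is included at this height (perimeter 88.00 mm); the 19.5×11 cube at (12, 0) contributes its full rectangle (perimeter 61.00 mm); the r=9 cylinder at (14.5, 2.5) contributes a regular 12-gon of circumradius 9 (perimeter = 2·12·9.000·sin(180°/12) = 55.90 mm); Combining (union): the regions partially overlap (shared area 219.83 mm²), so the edge portions inside another operand are dropped and the merged outline is re-measured after clipping — boundary = 123.12 mm. Overall, the cross-section is a single solid region. Total boundary length (outer) = 123.12 mm.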